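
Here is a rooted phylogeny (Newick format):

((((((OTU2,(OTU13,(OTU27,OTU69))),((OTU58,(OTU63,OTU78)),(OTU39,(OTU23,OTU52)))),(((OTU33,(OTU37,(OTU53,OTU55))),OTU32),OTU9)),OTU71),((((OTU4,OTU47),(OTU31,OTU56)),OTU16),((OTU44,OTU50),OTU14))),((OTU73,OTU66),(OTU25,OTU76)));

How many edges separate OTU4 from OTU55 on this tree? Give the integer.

13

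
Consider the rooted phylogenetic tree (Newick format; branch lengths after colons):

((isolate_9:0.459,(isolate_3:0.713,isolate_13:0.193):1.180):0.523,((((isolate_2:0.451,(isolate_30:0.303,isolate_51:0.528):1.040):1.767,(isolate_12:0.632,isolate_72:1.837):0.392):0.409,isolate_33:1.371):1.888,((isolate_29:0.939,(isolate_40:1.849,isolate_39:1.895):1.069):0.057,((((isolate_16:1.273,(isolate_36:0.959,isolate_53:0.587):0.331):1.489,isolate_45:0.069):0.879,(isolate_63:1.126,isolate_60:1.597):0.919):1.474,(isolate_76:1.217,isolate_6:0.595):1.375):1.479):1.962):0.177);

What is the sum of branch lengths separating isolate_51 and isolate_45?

11.495

The path runs isolate_51 → … → MRCA → … → isolate_45; the MRCA is the node subtending ((((isolate_2,(isolate_30,isolate_51)),(isolate_12,isolate_72)),isolate_33),((isolate_29,(isolate_40,isolate_39)),((((isolate_16,(isolate_36,isolate_53)),isolate_45),(isolate_63,isolate_60)),(isolate_76,isolate_6)))).
Branch lengths along that path: 0.528 + 1.040 + 1.767 + 0.409 + 1.888 + 1.962 + 1.479 + 1.474 + 0.879 + 0.069 = 11.495.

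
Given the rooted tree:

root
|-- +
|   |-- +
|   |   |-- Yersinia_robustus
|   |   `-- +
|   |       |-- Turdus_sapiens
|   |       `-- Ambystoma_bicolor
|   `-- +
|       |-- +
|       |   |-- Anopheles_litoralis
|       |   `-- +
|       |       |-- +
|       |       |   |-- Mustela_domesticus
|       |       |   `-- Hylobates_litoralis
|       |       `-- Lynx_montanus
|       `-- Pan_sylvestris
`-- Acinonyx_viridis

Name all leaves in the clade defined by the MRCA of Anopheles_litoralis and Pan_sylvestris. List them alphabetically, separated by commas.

Tracing Anopheles_litoralis: it sits inside (Anopheles_litoralis,((Mustela_domesticus,Hylobates_litoralis),Lynx_montanus)).
Tracing Pan_sylvestris: it sits inside ((Anopheles_litoralis,((Mustela_domesticus,Hylobates_litoralis),Lynx_montanus)),Pan_sylvestris).
The smallest clade enclosing both is ((Anopheles_litoralis,((Mustela_domesticus,Hylobates_litoralis),Lynx_montanus)),Pan_sylvestris); the answer is its 5 terminal taxa in alphabetical order.

Anopheles_litoralis, Hylobates_litoralis, Lynx_montanus, Mustela_domesticus, Pan_sylvestris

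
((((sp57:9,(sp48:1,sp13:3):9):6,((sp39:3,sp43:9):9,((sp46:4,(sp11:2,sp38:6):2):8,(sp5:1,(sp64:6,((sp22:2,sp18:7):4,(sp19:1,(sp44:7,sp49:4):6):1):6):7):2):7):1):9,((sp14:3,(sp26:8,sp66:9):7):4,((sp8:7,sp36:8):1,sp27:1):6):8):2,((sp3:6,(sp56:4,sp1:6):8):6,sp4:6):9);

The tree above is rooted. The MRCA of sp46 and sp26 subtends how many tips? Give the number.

21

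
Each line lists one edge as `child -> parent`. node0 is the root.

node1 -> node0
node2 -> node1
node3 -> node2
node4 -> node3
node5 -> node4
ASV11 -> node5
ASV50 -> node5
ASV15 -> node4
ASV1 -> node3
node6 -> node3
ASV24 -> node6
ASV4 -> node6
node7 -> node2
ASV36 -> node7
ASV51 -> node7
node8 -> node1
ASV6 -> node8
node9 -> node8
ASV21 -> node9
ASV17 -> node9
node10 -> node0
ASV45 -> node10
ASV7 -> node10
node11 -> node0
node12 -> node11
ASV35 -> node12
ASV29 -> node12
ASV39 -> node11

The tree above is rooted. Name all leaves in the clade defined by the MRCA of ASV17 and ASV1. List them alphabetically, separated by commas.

Tracing ASV17: it sits inside (ASV21,ASV17).
Tracing ASV1: it sits inside (((ASV11,ASV50),ASV15),ASV1,(ASV24,ASV4)).
The smallest clade enclosing both is (((((ASV11,ASV50),ASV15),ASV1,(ASV24,ASV4)),(ASV36,ASV51)),(ASV6,(ASV21,ASV17))); the answer is its 11 terminal taxa in alphabetical order.

ASV1, ASV11, ASV15, ASV17, ASV21, ASV24, ASV36, ASV4, ASV50, ASV51, ASV6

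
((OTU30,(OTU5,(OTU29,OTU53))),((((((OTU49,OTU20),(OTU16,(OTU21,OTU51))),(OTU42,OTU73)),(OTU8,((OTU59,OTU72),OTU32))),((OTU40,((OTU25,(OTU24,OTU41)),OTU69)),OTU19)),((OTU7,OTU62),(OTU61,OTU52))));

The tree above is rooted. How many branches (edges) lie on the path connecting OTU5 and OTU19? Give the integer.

7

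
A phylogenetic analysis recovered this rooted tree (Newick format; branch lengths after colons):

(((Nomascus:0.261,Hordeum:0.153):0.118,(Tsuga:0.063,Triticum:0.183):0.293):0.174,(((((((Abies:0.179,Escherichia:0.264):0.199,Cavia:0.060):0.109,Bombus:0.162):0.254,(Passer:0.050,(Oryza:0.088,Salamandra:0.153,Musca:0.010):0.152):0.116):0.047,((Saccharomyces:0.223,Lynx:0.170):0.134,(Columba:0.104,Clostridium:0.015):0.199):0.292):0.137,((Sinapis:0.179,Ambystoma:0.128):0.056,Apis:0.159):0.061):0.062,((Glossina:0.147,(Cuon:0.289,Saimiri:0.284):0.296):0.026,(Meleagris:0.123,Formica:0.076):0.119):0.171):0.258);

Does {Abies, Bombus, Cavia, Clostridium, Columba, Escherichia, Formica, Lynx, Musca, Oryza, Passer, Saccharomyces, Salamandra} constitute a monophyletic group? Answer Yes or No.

No

The MRCA of the listed taxa subtends (((((((Abies,Escherichia),Cavia),Bombus),(Passer,(Oryza,Salamandra,Musca))),((Saccharomyces,Lynx),(Columba,Clostridium))),((Sinapis,Ambystoma),Apis)),((Glossina,(Cuon,Saimiri)),(Meleagris,Formica))).
That clade also contains Ambystoma, Apis, Cuon, Glossina, Meleagris, Saimiri, Sinapis, which are not in the proposed group, so the group is not monophyletic.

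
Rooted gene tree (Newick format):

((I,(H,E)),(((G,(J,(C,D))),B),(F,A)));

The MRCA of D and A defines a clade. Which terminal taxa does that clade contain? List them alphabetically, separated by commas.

Tracing D: it sits inside (C,D).
Tracing A: it sits inside (F,A).
The smallest clade enclosing both is (((G,(J,(C,D))),B),(F,A)); the answer is its 7 terminal taxa in alphabetical order.

A, B, C, D, F, G, J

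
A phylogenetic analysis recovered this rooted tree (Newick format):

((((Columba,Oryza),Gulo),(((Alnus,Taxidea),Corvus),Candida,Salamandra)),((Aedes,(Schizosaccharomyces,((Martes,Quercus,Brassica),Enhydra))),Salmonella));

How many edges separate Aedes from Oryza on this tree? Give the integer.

7

The MRCA of Aedes and Oryza is the root of the tree.
From Aedes up to that node: 3 branches. From Oryza up to the same node: 4 branches. Total: 3 + 4 = 7.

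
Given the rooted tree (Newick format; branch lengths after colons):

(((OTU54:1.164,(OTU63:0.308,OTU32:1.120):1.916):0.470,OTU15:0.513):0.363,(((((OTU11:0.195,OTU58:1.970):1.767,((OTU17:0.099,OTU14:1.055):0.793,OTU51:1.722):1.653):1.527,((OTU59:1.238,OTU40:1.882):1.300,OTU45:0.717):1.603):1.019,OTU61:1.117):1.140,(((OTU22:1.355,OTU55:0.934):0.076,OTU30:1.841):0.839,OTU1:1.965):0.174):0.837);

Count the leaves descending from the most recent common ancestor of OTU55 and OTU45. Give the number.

13

The MRCA of OTU55 and OTU45 is the node subtending (((((OTU11,OTU58),((OTU17,OTU14),OTU51)),((OTU59,OTU40),OTU45)),OTU61),(((OTU22,OTU55),OTU30),OTU1)).
That clade contains 13 terminal taxa: OTU1, OTU11, OTU14, OTU17, OTU22, OTU30, OTU40, OTU45, OTU51, OTU55, OTU58, OTU59, OTU61.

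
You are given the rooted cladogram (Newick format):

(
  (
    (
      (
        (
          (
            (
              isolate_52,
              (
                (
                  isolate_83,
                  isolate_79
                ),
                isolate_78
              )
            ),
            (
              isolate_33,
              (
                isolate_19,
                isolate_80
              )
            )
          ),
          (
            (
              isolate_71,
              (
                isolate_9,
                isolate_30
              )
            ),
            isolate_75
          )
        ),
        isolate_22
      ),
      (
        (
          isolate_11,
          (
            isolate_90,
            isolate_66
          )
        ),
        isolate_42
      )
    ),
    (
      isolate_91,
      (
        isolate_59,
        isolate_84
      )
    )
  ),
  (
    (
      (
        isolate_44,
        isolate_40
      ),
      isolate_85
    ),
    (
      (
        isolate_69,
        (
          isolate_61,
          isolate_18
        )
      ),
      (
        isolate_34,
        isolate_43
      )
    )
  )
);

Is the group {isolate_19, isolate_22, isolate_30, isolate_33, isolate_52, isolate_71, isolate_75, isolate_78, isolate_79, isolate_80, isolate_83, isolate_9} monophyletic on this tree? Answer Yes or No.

Yes

The most recent common ancestor of these taxa subtends ((((isolate_52,((isolate_83,isolate_79),isolate_78)),(isolate_33,(isolate_19,isolate_80))),((isolate_71,(isolate_9,isolate_30)),isolate_75)),isolate_22).
That clade has exactly 12 tips — every listed taxon and nothing else — so the group is monophyletic.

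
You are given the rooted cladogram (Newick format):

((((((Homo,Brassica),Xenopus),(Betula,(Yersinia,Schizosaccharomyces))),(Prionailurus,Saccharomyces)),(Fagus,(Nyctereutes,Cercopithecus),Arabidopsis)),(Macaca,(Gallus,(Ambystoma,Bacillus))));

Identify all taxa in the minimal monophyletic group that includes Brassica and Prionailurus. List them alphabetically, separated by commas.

Tracing Brassica: it sits inside (Homo,Brassica).
Tracing Prionailurus: it sits inside (Prionailurus,Saccharomyces).
The smallest clade enclosing both is ((((Homo,Brassica),Xenopus),(Betula,(Yersinia,Schizosaccharomyces))),(Prionailurus,Saccharomyces)); the answer is its 8 terminal taxa in alphabetical order.

Betula, Brassica, Homo, Prionailurus, Saccharomyces, Schizosaccharomyces, Xenopus, Yersinia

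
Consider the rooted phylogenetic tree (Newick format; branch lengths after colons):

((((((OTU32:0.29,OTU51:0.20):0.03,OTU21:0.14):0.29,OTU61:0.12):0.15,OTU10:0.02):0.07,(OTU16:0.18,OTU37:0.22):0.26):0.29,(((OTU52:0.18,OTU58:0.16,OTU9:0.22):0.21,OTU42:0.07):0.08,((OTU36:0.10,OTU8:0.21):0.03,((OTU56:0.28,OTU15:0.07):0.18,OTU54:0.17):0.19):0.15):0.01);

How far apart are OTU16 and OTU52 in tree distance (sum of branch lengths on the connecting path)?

1.21

The path runs OTU16 → … → MRCA → … → OTU52; the MRCA is the root of the tree.
Branch lengths along that path: 0.18 + 0.26 + 0.29 + 0.01 + 0.08 + 0.21 + 0.18 = 1.21.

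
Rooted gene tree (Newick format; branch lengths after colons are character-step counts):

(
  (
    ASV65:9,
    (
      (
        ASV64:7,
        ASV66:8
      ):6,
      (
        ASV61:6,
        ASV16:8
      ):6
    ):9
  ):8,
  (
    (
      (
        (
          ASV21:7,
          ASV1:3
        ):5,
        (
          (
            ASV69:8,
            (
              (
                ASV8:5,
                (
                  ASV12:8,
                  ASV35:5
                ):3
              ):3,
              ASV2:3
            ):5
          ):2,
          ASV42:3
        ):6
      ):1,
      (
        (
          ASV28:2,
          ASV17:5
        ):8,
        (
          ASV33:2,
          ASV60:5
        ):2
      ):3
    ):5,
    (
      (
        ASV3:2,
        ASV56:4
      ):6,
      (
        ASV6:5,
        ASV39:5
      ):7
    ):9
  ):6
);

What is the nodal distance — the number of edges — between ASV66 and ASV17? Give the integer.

9

The MRCA of ASV66 and ASV17 is the root of the tree.
From ASV66 up to that node: 4 branches. From ASV17 up to the same node: 5 branches. Total: 4 + 5 = 9.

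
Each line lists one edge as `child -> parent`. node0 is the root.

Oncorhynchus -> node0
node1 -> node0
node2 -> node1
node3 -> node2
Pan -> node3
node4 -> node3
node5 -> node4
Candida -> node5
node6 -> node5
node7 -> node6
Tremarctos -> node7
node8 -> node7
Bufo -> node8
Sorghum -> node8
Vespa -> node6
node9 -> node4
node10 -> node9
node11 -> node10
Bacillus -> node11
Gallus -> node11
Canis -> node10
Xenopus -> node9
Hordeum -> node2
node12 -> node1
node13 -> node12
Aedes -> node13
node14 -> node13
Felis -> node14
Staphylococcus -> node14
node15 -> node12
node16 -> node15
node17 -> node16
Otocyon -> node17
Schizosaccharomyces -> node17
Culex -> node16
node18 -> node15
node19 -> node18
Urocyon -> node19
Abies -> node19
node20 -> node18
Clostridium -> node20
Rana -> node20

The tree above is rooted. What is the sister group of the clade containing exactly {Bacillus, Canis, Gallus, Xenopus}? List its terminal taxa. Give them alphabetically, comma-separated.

The clade containing exactly {Bacillus, Canis, Gallus, Xenopus} attaches to the tree at the node subtending ((Candida,((Tremarctos,(Bufo,Sorghum)),Vespa)),(((Bacillus,Gallus),Canis),Xenopus)).
The other lineage descending from that same node — the sister group — is (Candida,((Tremarctos,(Bufo,Sorghum)),Vespa)); its 5 tips in alphabetical order are the answer.

Bufo, Candida, Sorghum, Tremarctos, Vespa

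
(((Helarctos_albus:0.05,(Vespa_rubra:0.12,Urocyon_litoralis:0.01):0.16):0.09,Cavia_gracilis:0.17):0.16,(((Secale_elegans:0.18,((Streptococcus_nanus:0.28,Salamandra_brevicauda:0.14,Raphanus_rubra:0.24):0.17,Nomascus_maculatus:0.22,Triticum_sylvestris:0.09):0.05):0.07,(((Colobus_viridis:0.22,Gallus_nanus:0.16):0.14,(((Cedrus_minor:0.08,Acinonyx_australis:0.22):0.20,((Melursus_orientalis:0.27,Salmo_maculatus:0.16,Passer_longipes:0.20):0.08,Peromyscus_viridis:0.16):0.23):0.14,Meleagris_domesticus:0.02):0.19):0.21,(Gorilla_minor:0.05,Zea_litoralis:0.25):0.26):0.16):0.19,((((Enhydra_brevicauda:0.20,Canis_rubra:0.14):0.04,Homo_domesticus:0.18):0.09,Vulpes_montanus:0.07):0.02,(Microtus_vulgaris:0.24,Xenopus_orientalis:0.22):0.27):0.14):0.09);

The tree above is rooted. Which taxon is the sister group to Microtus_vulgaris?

Xenopus_orientalis

Microtus_vulgaris attaches to the tree at the node subtending (Microtus_vulgaris,Xenopus_orientalis).
The other lineage descending from that same node — the sister group — is the single tip Xenopus_orientalis.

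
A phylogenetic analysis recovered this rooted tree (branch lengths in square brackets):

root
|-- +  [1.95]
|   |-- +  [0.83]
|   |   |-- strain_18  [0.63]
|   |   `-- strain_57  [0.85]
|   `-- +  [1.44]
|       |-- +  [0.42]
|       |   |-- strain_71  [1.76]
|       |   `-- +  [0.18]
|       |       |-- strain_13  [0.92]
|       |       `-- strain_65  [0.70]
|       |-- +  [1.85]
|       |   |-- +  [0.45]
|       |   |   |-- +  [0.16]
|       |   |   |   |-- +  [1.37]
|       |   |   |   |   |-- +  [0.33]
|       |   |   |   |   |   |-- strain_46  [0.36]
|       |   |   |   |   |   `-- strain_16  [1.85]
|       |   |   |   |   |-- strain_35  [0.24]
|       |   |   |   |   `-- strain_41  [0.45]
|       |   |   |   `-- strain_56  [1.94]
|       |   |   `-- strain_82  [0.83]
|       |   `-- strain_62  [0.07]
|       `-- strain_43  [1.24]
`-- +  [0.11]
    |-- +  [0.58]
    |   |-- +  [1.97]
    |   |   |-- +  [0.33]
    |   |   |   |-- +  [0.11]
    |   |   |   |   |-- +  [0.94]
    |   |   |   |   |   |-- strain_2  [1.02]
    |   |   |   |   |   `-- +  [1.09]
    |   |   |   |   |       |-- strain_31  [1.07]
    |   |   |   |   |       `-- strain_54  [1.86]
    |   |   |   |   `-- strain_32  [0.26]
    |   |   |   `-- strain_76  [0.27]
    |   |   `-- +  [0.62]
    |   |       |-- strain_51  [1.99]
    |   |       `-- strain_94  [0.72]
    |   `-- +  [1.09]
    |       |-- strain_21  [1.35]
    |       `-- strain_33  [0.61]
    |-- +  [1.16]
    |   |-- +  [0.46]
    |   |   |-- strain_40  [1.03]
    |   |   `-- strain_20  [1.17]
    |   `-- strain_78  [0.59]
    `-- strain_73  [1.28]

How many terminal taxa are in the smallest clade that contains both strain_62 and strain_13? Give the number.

The MRCA of strain_62 and strain_13 is the node subtending ((strain_71,(strain_13,strain_65)),(((((strain_46,strain_16),strain_35,strain_41),strain_56),strain_82),strain_62),strain_43).
That clade contains 11 terminal taxa: strain_13, strain_16, strain_35, strain_41, strain_43, strain_46, strain_56, strain_62, strain_65, strain_71, strain_82.

11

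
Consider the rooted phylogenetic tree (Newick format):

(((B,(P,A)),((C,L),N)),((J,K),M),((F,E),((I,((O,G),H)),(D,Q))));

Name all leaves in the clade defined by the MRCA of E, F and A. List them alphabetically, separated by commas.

Tracing E: it sits inside (F,E).
Tracing F: it sits inside (F,E).
Tracing A: it sits inside (P,A).
The smallest clade enclosing all 3 is the whole tree (their MRCA is the root), so the answer is all 17 tips in alphabetical order.

A, B, C, D, E, F, G, H, I, J, K, L, M, N, O, P, Q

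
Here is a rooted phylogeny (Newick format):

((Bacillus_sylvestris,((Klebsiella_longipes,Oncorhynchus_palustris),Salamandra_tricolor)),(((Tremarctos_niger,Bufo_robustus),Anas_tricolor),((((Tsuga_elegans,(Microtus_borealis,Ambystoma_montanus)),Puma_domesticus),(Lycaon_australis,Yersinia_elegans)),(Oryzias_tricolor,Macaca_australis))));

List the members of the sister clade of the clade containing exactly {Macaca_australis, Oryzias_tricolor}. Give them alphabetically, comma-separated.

The clade containing exactly {Macaca_australis, Oryzias_tricolor} attaches to the tree at the node subtending ((((Tsuga_elegans,(Microtus_borealis,Ambystoma_montanus)),Puma_domesticus),(Lycaon_australis,Yersinia_elegans)),(Oryzias_tricolor,Macaca_australis)).
The other lineage descending from that same node — the sister group — is (((Tsuga_elegans,(Microtus_borealis,Ambystoma_montanus)),Puma_domesticus),(Lycaon_australis,Yersinia_elegans)); its 6 tips in alphabetical order are the answer.

Ambystoma_montanus, Lycaon_australis, Microtus_borealis, Puma_domesticus, Tsuga_elegans, Yersinia_elegans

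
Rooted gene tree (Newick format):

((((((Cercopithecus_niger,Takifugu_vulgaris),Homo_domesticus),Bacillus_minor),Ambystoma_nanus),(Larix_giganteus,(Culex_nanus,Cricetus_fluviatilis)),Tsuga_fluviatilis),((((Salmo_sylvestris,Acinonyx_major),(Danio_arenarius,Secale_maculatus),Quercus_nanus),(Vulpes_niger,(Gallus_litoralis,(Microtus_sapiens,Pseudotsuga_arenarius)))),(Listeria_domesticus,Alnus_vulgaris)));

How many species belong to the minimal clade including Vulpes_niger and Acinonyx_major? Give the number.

9

The MRCA of Vulpes_niger and Acinonyx_major is the node subtending (((Salmo_sylvestris,Acinonyx_major),(Danio_arenarius,Secale_maculatus),Quercus_nanus),(Vulpes_niger,(Gallus_litoralis,(Microtus_sapiens,Pseudotsuga_arenarius)))).
That clade contains 9 terminal taxa: Acinonyx_major, Danio_arenarius, Gallus_litoralis, Microtus_sapiens, Pseudotsuga_arenarius, Quercus_nanus, Salmo_sylvestris, Secale_maculatus, Vulpes_niger.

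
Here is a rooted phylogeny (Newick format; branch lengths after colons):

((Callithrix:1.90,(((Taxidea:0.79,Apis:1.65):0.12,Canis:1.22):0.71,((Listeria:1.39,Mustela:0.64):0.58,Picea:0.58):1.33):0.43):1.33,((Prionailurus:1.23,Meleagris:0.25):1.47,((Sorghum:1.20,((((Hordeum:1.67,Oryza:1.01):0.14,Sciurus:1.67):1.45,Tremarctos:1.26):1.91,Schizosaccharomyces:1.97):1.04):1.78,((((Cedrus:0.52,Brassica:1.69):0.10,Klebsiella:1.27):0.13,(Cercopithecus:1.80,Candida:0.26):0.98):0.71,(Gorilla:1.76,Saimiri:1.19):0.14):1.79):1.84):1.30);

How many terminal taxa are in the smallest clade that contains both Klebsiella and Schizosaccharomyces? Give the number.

13

The MRCA of Klebsiella and Schizosaccharomyces is the node subtending ((Sorghum,((((Hordeum,Oryza),Sciurus),Tremarctos),Schizosaccharomyces)),((((Cedrus,Brassica),Klebsiella),(Cercopithecus,Candida)),(Gorilla,Saimiri))).
That clade contains 13 terminal taxa: Brassica, Candida, Cedrus, Cercopithecus, Gorilla, Hordeum, Klebsiella, Oryza, Saimiri, Schizosaccharomyces, Sciurus, Sorghum, Tremarctos.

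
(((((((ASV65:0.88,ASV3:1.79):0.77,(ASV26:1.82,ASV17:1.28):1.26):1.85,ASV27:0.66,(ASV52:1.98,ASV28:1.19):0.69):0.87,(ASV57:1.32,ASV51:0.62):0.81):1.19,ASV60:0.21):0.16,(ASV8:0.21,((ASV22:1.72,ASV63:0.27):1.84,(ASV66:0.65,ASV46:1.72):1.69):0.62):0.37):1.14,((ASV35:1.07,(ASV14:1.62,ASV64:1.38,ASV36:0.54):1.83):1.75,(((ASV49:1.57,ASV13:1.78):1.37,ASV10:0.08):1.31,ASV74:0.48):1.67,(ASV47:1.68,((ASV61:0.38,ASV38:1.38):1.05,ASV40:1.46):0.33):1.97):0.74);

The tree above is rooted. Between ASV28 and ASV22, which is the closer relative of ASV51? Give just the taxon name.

The MRCA of ASV51 and ASV28 subtends ((((ASV65,ASV3),(ASV26,ASV17)),ASV27,(ASV52,ASV28)),(ASV57,ASV51)) (9 taxa).
The MRCA of ASV51 and ASV22 subtends ((((((ASV65,ASV3),(ASV26,ASV17)),ASV27,(ASV52,ASV28)),(ASV57,ASV51)),ASV60),(ASV8,((ASV22,ASV63),(ASV66,ASV46)))) (15 taxa).
The first is nested inside the second, so ASV51 shares a more recent common ancestor with ASV28.

ASV28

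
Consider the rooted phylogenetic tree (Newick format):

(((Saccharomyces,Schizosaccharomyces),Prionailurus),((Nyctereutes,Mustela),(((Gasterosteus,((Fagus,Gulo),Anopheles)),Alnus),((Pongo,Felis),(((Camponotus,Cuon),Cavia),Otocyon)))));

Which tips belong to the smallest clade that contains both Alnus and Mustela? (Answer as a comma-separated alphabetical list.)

Tracing Alnus: it sits inside ((Gasterosteus,((Fagus,Gulo),Anopheles)),Alnus).
Tracing Mustela: it sits inside (Nyctereutes,Mustela).
The smallest clade enclosing both is ((Nyctereutes,Mustela),(((Gasterosteus,((Fagus,Gulo),Anopheles)),Alnus),((Pongo,Felis),(((Camponotus,Cuon),Cavia),Otocyon)))); the answer is its 13 terminal taxa in alphabetical order.

Alnus, Anopheles, Camponotus, Cavia, Cuon, Fagus, Felis, Gasterosteus, Gulo, Mustela, Nyctereutes, Otocyon, Pongo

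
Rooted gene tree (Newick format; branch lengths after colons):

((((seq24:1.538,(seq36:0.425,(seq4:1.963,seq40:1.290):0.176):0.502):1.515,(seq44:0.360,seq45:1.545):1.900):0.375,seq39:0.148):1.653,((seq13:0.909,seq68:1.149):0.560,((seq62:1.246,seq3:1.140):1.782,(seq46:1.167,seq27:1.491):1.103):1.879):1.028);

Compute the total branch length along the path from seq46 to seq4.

11.361

The path runs seq46 → … → MRCA → … → seq4; the MRCA is the root of the tree.
Branch lengths along that path: 1.167 + 1.103 + 1.879 + 1.028 + 1.653 + 0.375 + 1.515 + 0.502 + 0.176 + 1.963 = 11.361.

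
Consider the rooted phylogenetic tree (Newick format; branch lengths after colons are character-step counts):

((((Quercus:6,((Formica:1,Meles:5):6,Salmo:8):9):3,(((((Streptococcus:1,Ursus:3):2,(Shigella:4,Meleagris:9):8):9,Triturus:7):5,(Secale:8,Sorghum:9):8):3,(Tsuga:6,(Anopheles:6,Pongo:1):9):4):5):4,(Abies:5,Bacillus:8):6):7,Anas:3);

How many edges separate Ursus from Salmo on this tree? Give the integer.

The MRCA of Ursus and Salmo is the node subtending ((Quercus,((Formica,Meles),Salmo)),(((((Streptococcus,Ursus),(Shigella,Meleagris)),Triturus),(Secale,Sorghum)),(Tsuga,(Anopheles,Pongo)))).
From Ursus up to that node: 6 branches. From Salmo up to the same node: 3 branches. Total: 6 + 3 = 9.

9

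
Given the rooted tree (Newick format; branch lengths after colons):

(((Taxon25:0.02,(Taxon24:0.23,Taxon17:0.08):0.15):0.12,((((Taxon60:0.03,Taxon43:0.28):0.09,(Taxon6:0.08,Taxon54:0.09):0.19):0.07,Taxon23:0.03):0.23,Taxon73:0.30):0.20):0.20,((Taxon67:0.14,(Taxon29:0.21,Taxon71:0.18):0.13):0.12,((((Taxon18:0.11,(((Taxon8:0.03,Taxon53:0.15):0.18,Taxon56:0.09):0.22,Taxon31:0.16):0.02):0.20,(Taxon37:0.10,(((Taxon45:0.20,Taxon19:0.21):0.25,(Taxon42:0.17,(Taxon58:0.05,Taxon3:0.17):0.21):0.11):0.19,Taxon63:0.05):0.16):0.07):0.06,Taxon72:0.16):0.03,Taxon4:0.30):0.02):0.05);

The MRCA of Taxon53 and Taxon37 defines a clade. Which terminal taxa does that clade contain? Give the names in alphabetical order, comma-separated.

Tracing Taxon53: it sits inside (Taxon8,Taxon53).
Tracing Taxon37: it sits inside (Taxon37,(((Taxon45,Taxon19),(Taxon42,(Taxon58,Taxon3))),Taxon63)).
The smallest clade enclosing both is ((Taxon18,(((Taxon8,Taxon53),Taxon56),Taxon31)),(Taxon37,(((Taxon45,Taxon19),(Taxon42,(Taxon58,Taxon3))),Taxon63))); the answer is its 12 terminal taxa in alphabetical order.

Taxon18, Taxon19, Taxon3, Taxon31, Taxon37, Taxon42, Taxon45, Taxon53, Taxon56, Taxon58, Taxon63, Taxon8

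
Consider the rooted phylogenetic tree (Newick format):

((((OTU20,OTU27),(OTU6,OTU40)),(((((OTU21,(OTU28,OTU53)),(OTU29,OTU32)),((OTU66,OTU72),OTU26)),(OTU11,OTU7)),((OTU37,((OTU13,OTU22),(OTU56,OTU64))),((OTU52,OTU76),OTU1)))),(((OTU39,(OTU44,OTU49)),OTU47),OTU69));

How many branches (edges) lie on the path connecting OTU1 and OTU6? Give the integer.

7

The MRCA of OTU1 and OTU6 is the node subtending (((OTU20,OTU27),(OTU6,OTU40)),(((((OTU21,(OTU28,OTU53)),(OTU29,OTU32)),((OTU66,OTU72),OTU26)),(OTU11,OTU7)),((OTU37,((OTU13,OTU22),(OTU56,OTU64))),((OTU52,OTU76),OTU1)))).
From OTU1 up to that node: 4 branches. From OTU6 up to the same node: 3 branches. Total: 4 + 3 = 7.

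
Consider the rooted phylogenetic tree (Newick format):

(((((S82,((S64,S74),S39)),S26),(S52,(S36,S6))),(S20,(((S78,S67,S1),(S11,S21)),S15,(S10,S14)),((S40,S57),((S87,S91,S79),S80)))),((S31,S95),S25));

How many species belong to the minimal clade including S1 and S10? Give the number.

8

The MRCA of S1 and S10 is the node subtending (((S78,S67,S1),(S11,S21)),S15,(S10,S14)).
That clade contains 8 terminal taxa: S1, S10, S11, S14, S15, S21, S67, S78.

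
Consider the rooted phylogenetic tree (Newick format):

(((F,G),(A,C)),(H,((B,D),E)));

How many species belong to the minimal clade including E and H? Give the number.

The MRCA of E and H is the node subtending (H,((B,D),E)).
That clade contains 4 terminal taxa: B, D, E, H.

4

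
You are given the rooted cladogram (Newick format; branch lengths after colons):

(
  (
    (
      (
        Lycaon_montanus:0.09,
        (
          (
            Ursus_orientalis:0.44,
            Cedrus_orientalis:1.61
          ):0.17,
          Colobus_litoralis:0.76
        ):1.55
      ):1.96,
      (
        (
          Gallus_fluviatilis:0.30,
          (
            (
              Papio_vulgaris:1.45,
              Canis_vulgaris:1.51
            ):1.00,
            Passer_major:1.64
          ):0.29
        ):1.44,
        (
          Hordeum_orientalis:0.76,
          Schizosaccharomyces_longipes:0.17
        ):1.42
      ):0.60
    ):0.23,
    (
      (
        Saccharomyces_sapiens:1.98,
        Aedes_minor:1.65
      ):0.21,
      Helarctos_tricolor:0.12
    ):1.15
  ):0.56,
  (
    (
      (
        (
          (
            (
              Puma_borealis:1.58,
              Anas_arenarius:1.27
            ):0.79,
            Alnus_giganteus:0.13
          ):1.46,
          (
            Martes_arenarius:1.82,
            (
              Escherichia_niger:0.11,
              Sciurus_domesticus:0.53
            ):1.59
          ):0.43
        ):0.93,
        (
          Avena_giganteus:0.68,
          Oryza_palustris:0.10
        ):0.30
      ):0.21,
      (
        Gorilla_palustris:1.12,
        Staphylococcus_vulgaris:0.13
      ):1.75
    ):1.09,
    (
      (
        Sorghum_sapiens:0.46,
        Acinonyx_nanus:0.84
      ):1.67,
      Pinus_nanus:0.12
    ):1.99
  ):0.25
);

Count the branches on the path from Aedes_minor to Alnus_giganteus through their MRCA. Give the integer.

10

The MRCA of Aedes_minor and Alnus_giganteus is the root of the tree.
From Aedes_minor up to that node: 4 branches. From Alnus_giganteus up to the same node: 6 branches. Total: 4 + 6 = 10.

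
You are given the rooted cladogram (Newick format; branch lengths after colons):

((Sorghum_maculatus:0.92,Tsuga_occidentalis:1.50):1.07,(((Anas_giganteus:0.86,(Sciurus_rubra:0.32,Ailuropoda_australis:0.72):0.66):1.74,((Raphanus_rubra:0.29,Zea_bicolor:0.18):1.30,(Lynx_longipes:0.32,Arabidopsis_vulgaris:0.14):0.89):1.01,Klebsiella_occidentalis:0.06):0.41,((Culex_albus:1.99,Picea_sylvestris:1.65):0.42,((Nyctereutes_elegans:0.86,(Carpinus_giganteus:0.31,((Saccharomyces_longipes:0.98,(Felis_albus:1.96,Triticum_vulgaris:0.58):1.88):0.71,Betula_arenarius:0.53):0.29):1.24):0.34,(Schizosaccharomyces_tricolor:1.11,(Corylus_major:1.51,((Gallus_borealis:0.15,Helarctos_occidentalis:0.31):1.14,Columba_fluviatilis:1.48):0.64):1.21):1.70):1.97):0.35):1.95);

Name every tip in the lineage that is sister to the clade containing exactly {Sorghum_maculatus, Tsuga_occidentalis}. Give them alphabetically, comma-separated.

The clade containing exactly {Sorghum_maculatus, Tsuga_occidentalis} attaches directly to the root of the tree.
The other lineage descending from that same node — the sister group — is (((Anas_giganteus,(Sciurus_rubra,Ailuropoda_australis)),((Raphanus_rubra,Zea_bicolor),(Lynx_longipes,Arabidopsis_vulgaris)),Klebsiella_occidentalis),((Culex_albus,Picea_sylvestris),((Nyctereutes_elegans,(Carpinus_giganteus,((Saccharomyces_longipes,(Felis_albus,Triticum_vulgaris)),Betula_arenarius))),(Schizosaccharomyces_tricolor,(Corylus_major,((Gallus_borealis,Helarctos_occidentalis),Columba_fluviatilis)))))); its 21 tips in alphabetical order are the answer.

Ailuropoda_australis, Anas_giganteus, Arabidopsis_vulgaris, Betula_arenarius, Carpinus_giganteus, Columba_fluviatilis, Corylus_major, Culex_albus, Felis_albus, Gallus_borealis, Helarctos_occidentalis, Klebsiella_occidentalis, Lynx_longipes, Nyctereutes_elegans, Picea_sylvestris, Raphanus_rubra, Saccharomyces_longipes, Schizosaccharomyces_tricolor, Sciurus_rubra, Triticum_vulgaris, Zea_bicolor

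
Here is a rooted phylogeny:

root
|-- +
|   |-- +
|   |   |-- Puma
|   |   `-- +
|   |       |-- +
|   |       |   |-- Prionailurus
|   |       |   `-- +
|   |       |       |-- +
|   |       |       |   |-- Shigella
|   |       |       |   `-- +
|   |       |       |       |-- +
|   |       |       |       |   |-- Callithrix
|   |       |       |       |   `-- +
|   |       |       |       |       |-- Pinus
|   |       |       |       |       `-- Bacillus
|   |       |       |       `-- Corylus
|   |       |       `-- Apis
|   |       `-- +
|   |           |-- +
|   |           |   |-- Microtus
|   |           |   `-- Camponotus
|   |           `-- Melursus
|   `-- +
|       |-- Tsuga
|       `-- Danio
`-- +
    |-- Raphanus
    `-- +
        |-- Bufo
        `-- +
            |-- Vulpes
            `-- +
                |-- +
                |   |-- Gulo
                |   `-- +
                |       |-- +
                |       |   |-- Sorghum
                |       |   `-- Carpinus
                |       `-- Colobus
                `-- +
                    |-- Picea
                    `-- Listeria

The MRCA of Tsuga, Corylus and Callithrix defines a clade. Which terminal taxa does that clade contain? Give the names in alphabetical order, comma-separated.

Apis, Bacillus, Callithrix, Camponotus, Corylus, Danio, Melursus, Microtus, Pinus, Prionailurus, Puma, Shigella, Tsuga

Tracing Tsuga: it sits inside (Tsuga,Danio).
Tracing Corylus: it sits inside ((Callithrix,(Pinus,Bacillus)),Corylus).
Tracing Callithrix: it sits inside (Callithrix,(Pinus,Bacillus)).
The smallest clade enclosing all 3 is ((Puma,((Prionailurus,((Shigella,((Callithrix,(Pinus,Bacillus)),Corylus)),Apis)),((Microtus,Camponotus),Melursus))),(Tsuga,Danio)); the answer is its 13 terminal taxa in alphabetical order.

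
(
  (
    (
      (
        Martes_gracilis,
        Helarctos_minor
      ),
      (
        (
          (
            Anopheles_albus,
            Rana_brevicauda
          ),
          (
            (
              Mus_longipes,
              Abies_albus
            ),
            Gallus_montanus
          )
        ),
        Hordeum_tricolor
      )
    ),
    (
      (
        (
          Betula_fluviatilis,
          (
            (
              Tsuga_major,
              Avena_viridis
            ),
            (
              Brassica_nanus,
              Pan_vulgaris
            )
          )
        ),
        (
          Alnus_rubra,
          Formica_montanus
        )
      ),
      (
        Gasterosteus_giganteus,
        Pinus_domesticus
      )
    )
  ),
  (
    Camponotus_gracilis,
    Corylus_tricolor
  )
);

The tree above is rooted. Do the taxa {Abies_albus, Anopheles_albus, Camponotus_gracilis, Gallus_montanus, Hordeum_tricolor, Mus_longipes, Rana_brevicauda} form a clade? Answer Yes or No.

The MRCA of the listed taxa is the root, so the smallest clade containing them is the whole tree.
That clade also contains Alnus_rubra, Avena_viridis, Betula_fluviatilis, Brassica_nanus, Corylus_tricolor, Formica_montanus, Gasterosteus_giganteus, Helarctos_minor, Martes_gracilis, Pan_vulgaris, Pinus_domesticus, Tsuga_major, which are not in the proposed group, so the group is not monophyletic.

No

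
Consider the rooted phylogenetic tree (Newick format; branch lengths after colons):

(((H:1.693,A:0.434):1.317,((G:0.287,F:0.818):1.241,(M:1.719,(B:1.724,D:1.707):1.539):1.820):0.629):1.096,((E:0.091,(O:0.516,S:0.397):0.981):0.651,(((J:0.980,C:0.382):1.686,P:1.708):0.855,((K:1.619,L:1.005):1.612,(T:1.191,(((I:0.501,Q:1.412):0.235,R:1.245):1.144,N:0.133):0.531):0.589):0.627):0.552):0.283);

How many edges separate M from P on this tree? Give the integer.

8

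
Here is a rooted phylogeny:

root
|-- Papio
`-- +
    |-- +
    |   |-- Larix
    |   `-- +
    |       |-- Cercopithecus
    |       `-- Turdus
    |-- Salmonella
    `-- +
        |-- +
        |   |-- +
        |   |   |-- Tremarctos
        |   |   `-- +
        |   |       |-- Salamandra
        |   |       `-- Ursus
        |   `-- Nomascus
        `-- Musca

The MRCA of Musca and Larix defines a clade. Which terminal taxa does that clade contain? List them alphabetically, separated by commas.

Cercopithecus, Larix, Musca, Nomascus, Salamandra, Salmonella, Tremarctos, Turdus, Ursus

Tracing Musca: it sits inside (((Tremarctos,(Salamandra,Ursus)),Nomascus),Musca).
Tracing Larix: it sits inside (Larix,(Cercopithecus,Turdus)).
The smallest clade enclosing both is ((Larix,(Cercopithecus,Turdus)),Salmonella,(((Tremarctos,(Salamandra,Ursus)),Nomascus),Musca)); the answer is its 9 terminal taxa in alphabetical order.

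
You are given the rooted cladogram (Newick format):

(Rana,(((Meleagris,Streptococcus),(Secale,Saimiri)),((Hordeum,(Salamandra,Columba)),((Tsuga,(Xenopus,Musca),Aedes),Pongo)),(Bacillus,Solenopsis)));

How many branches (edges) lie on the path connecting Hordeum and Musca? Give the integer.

The MRCA of Hordeum and Musca is the node subtending ((Hordeum,(Salamandra,Columba)),((Tsuga,(Xenopus,Musca),Aedes),Pongo)).
From Hordeum up to that node: 2 branches. From Musca up to the same node: 4 branches. Total: 2 + 4 = 6.

6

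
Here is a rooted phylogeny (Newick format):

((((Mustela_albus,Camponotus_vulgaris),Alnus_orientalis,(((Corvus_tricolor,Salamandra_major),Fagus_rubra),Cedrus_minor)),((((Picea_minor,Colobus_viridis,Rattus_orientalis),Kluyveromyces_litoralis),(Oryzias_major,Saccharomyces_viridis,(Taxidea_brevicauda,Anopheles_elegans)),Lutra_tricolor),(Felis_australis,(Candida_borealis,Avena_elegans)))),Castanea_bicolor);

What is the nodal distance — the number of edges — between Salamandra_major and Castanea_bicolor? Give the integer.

The MRCA of Salamandra_major and Castanea_bicolor is the root of the tree.
From Salamandra_major up to that node: 6 branches. From Castanea_bicolor up to the same node: 1 branch. Total: 6 + 1 = 7.

7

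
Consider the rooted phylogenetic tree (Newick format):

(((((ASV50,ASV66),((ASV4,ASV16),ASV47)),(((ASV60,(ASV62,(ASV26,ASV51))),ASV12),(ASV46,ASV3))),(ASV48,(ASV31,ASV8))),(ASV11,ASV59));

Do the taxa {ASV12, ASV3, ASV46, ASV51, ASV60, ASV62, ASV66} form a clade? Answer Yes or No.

No

The MRCA of the listed taxa subtends (((ASV50,ASV66),((ASV4,ASV16),ASV47)),(((ASV60,(ASV62,(ASV26,ASV51))),ASV12),(ASV46,ASV3))).
That clade also contains ASV16, ASV26, ASV4, ASV47, ASV50, which are not in the proposed group, so the group is not monophyletic.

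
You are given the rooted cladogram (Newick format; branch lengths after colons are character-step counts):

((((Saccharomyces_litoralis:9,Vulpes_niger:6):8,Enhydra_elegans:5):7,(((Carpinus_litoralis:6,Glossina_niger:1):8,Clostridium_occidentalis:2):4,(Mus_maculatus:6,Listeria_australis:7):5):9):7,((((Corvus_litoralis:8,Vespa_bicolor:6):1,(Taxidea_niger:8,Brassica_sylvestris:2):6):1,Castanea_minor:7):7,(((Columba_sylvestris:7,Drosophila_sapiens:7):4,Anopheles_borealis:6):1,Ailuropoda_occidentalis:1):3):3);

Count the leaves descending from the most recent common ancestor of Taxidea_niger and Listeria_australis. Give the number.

The MRCA of Taxidea_niger and Listeria_australis is the root, so the clade is the entire tree.
That clade contains 17 terminal taxa: Ailuropoda_occidentalis, Anopheles_borealis, Brassica_sylvestris, Carpinus_litoralis, Castanea_minor, Clostridium_occidentalis, Columba_sylvestris, Corvus_litoralis, Drosophila_sapiens, Enhydra_elegans, Glossina_niger, Listeria_australis, Mus_maculatus, Saccharomyces_litoralis, Taxidea_niger, Vespa_bicolor, Vulpes_niger.

17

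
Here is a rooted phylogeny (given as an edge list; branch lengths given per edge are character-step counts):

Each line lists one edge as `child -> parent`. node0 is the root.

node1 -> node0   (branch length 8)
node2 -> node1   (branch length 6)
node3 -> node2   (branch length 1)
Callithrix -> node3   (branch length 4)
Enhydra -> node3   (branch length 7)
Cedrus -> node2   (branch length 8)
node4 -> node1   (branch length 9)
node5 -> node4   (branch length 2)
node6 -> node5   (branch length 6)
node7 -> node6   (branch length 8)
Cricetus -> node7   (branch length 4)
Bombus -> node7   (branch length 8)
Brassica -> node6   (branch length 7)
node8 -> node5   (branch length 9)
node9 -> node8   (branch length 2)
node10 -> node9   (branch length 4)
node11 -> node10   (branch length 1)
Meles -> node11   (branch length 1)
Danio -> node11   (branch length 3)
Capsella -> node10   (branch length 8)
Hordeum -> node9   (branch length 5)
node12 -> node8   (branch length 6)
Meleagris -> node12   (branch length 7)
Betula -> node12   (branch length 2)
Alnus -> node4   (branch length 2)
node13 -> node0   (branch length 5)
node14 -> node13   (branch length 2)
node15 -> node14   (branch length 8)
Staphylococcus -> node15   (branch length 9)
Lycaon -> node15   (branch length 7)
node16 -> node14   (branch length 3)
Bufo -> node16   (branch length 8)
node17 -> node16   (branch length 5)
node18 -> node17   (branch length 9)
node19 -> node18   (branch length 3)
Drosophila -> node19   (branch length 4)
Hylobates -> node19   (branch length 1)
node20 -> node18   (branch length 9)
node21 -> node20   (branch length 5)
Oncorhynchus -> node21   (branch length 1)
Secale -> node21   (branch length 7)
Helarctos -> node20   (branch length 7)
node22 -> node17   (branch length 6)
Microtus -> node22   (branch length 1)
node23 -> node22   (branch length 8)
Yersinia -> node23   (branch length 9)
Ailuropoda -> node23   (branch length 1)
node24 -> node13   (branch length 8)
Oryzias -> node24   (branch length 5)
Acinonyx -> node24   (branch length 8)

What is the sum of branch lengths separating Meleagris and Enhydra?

The path runs Meleagris → … → MRCA → … → Enhydra; the MRCA is the node subtending (((Callithrix,Enhydra),Cedrus),((((Cricetus,Bombus),Brassica),((((Meles,Danio),Capsella),Hordeum),(Meleagris,Betula))),Alnus)).
Branch lengths along that path: 7 + 6 + 9 + 2 + 9 + 6 + 1 + 7 = 47.

47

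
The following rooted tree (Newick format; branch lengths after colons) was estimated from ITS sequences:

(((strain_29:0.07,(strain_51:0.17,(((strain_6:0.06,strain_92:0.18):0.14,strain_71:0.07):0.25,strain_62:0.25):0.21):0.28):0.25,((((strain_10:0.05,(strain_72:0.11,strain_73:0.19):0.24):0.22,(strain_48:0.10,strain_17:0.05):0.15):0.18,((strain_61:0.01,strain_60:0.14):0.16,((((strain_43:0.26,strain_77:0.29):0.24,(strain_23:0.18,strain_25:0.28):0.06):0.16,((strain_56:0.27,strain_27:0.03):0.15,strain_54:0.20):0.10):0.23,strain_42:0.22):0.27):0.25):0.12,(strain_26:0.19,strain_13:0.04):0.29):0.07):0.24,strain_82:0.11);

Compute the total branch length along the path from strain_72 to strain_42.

The path runs strain_72 → … → MRCA → … → strain_42; the MRCA is the node subtending (((strain_10,(strain_72,strain_73)),(strain_48,strain_17)),((strain_61,strain_60),((((strain_43,strain_77),(strain_23,strain_25)),((strain_56,strain_27),strain_54)),strain_42))).
Branch lengths along that path: 0.11 + 0.24 + 0.22 + 0.18 + 0.25 + 0.27 + 0.22 = 1.49.

1.49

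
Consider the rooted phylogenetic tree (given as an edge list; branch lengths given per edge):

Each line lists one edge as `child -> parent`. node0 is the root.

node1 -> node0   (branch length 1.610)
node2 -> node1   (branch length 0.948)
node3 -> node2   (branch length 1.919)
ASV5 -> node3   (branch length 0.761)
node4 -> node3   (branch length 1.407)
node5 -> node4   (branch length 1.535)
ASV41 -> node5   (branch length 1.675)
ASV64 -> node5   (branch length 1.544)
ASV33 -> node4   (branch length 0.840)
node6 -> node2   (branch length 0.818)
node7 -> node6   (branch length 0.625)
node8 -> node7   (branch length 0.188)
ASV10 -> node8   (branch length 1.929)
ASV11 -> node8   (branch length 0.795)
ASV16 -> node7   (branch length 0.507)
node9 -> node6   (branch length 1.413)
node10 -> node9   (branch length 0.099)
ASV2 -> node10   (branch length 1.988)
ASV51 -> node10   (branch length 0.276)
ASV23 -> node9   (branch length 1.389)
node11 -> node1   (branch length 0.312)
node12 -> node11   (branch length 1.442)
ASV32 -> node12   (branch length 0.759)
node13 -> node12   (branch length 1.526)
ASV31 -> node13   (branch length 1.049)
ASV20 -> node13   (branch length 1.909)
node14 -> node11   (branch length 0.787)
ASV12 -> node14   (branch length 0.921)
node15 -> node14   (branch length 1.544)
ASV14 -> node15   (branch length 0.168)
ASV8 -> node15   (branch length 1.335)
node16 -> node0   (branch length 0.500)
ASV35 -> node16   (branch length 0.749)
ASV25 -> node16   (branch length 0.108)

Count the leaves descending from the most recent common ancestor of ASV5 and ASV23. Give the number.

10

The MRCA of ASV5 and ASV23 is the node subtending ((ASV5,((ASV41,ASV64),ASV33)),(((ASV10,ASV11),ASV16),((ASV2,ASV51),ASV23))).
That clade contains 10 terminal taxa: ASV10, ASV11, ASV16, ASV2, ASV23, ASV33, ASV41, ASV5, ASV51, ASV64.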